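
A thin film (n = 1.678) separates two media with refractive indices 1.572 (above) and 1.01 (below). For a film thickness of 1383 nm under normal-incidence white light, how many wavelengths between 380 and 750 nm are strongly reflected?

Ray reflecting at the top interface goes from n = 1.572 toward n = 1.678: a half-wave phase shift.
Bottom surface (1.678 → 1.01): reflection off a lower-index medium gives no phase shift.
Exactly one π shift → a net half-wave offset.
With one net inversion, constructive interference in reflection requires 2 n t = (m + ½) λ.
λ = 2 n t / (m + ½) = 4641 / (m + ½) nm.
m=5: 844 nm (IR); m=6: 714 nm (visible); m=7: 619 nm (visible); m=8: 546 nm (visible); m=9: 489 nm (visible); m=10: 442 nm (visible); m=11: 404 nm (visible); m=12: 371 nm (UV).

6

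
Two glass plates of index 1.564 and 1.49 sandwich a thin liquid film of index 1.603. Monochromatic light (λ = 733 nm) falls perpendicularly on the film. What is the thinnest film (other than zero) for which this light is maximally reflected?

114 nm

Top surface (1.564 → 1.603): reflection off a higher-index medium gives a half-wave phase shift.
At the lower boundary (n = 1.603 to n = 1.49) the reflected ray undergoes no phase shift.
Exactly one π shift → a net half-wave offset.
So the condition for constructive reflection is 2 n t = (m + ½) λ.
Minimum at m = 0: t = λ / (4 n) = 733 / (4 × 1.603) = 114 nm.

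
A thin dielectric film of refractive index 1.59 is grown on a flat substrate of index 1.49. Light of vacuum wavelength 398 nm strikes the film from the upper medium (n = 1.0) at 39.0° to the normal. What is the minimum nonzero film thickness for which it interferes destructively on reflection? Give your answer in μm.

0.136 μm

At the upper boundary (n = 1.0 to n = 1.59) the reflected ray undergoes a half-wave phase shift.
Ray reflecting at the bottom interface goes from n = 1.59 toward n = 1.49: no phase shift.
The two reflections differ by half a wavelength.
So the condition for destructive reflection is 2 n t cos θ_r = m λ.
Snell's law: 1.0 sin 39.0° = 1.59 sin θ_r → sin θ_r = 0.396, cos θ_r = 0.918.
Minimum nonzero at m = 1: t = λ / (2 n cos θ_r) = 398 / (2 × 1.59 × 0.918) = 136 nm.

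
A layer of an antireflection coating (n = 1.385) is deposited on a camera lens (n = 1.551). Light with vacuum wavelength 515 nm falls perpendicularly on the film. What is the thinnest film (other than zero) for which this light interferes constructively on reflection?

186 nm

Top surface (1.0 → 1.385): reflection off a higher-index medium gives a half-wave phase shift.
Ray reflecting at the bottom interface goes from n = 1.385 toward n = 1.551: a half-wave phase shift.
The two reflections carry the same phase change, so no net offset.
For strong reflection here: 2 n t = m λ.
Minimum nonzero at m = 1: t = λ / (2 n) = 515 / (2 × 1.385) = 186 nm.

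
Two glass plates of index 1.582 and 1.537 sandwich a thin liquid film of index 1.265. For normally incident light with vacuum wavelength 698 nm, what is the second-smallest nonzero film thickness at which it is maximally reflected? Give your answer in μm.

At the upper boundary (n = 1.582 to n = 1.265) the reflected ray undergoes no phase shift.
Bottom surface (1.265 → 1.537): reflection off a higher-index medium gives a half-wave phase shift.
Exactly one π shift → a net half-wave offset.
With one net inversion, constructive interference in reflection requires 2 n t = (m + ½) λ.
The second-smallest nonzero thickness corresponds to m = 1: t = (m + ½) λ / (2 n) = 1.50 × 698 / (2 × 1.265) = 414 nm.

0.414 μm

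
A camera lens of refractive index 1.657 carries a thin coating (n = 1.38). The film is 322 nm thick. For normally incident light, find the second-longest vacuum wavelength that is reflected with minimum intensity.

Ray reflecting at the top interface goes from n = 1.0 toward n = 1.38: a half-wave phase shift.
At the lower boundary (n = 1.38 to n = 1.657) the reflected ray undergoes a half-wave phase shift.
Net: no relative phase inversion (both shifts match).
For minimum reflection here: 2 n t = (m + ½) λ.
λ = 2 n t / (m + ½). The second-longest wavelength is m = 1: λ = 2 × 1.38 × 322 / 1.50 = 592 nm.

592 nm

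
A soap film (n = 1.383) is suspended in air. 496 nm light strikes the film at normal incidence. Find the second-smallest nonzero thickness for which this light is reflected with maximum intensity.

Top surface (1.0 → 1.383): reflection off a higher-index medium gives a half-wave phase shift.
Bottom surface (1.383 → 1.0): reflection off a lower-index medium gives no phase shift.
Exactly one π shift → a net half-wave offset.
With one net inversion, constructive interference in reflection requires 2 n t = (m + ½) λ.
The second-smallest nonzero thickness corresponds to m = 1: t = (m + ½) λ / (2 n) = 1.50 × 496 / (2 × 1.383) = 269 nm.

269 nm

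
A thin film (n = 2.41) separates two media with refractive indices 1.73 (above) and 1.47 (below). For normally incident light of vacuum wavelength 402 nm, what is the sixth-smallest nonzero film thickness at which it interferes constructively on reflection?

459 nm

Top surface (1.73 → 2.41): reflection off a higher-index medium gives a half-wave phase shift.
Bottom surface (2.41 → 1.47): reflection off a lower-index medium gives no phase shift.
Exactly one π shift → a net half-wave offset.
With one net inversion, constructive interference in reflection requires 2 n t = (m + ½) λ.
The sixth-smallest nonzero thickness corresponds to m = 5: t = (m + ½) λ / (2 n) = 5.50 × 402 / (2 × 2.41) = 459 nm.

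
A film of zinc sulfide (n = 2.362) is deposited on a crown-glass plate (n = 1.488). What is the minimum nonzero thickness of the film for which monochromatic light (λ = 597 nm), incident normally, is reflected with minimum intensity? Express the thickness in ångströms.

1264 Å

At the upper boundary (n = 1.0 to n = 2.362) the reflected ray undergoes a half-wave phase shift.
Ray reflecting at the bottom interface goes from n = 2.362 toward n = 1.488: no phase shift.
Net: one phase inversion between the two reflected rays.
For minimum reflection here: 2 n t = m λ.
Minimum nonzero at m = 1: t = λ / (2 n) = 597 / (2 × 2.362) = 126 nm.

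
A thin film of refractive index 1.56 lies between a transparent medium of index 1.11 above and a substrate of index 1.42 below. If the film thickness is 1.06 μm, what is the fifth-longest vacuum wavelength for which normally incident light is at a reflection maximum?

Top surface (1.11 → 1.56): reflection off a higher-index medium gives a half-wave phase shift.
At the lower boundary (n = 1.56 to n = 1.42) the reflected ray undergoes no phase shift.
Exactly one π shift → a net half-wave offset.
So the condition for constructive reflection is 2 n t = (m + ½) λ.
λ = 2 n t / (m + ½). The fifth-longest wavelength is m = 4: λ = 2 × 1.56 × 1060 / 4.50 = 735 nm.

735 nm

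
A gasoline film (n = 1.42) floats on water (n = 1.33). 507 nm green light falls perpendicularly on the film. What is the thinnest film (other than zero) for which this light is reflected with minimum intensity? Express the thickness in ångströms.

Ray reflecting at the top interface goes from n = 1.0 toward n = 1.42: a half-wave phase shift.
Bottom surface (1.42 → 1.33): reflection off a lower-index medium gives no phase shift.
The two reflections differ by half a wavelength.
For minimum reflection here: 2 n t = m λ.
Minimum nonzero at m = 1: t = λ / (2 n) = 507 / (2 × 1.42) = 179 nm.

1785 Å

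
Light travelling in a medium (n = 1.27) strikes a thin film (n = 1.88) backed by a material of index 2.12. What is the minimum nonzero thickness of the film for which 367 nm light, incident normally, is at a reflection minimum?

At the upper boundary (n = 1.27 to n = 1.88) the reflected ray undergoes a half-wave phase shift.
Bottom surface (1.88 → 2.12): reflection off a higher-index medium gives a half-wave phase shift.
Zero or two π shifts → no net half-wave offset.
So the condition for destructive reflection is 2 n t = (m + ½) λ.
Minimum at m = 0: t = λ / (4 n) = 367 / (4 × 1.88) = 48.8 nm.

48.8 nm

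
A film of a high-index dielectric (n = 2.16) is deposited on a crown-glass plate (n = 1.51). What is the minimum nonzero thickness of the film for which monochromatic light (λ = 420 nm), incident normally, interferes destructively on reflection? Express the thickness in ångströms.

Ray reflecting at the top interface goes from n = 1.0 toward n = 2.16: a half-wave phase shift.
Ray reflecting at the bottom interface goes from n = 2.16 toward n = 1.51: no phase shift.
The two reflections differ by half a wavelength.
So the condition for destructive reflection is 2 n t = m λ.
Minimum nonzero at m = 1: t = λ / (2 n) = 420 / (2 × 2.16) = 97.2 nm.

972 Å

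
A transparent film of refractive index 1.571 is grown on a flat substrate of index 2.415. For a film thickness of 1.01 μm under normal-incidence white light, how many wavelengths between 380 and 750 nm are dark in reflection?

4

Top surface (1.0 → 1.571): reflection off a higher-index medium gives a half-wave phase shift.
Ray reflecting at the bottom interface goes from n = 1.571 toward n = 2.415: a half-wave phase shift.
Zero or two π shifts → no net half-wave offset.
With no net inversion, destructive interference in reflection requires 2 n t = (m + ½) λ.
λ = 2 n t / (m + ½) = 3173 / (m + ½) nm.
m=3: 907 nm (IR); m=4: 705 nm (visible); m=5: 577 nm (visible); m=6: 488 nm (visible); m=7: 423 nm (visible); m=8: 373 nm (UV).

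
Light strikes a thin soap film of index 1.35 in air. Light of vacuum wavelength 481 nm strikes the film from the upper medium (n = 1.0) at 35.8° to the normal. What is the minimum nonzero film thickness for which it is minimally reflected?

198 nm

Top surface (1.0 → 1.35): reflection off a higher-index medium gives a half-wave phase shift.
Ray reflecting at the bottom interface goes from n = 1.35 toward n = 1.0: no phase shift.
The two reflections differ by half a wavelength.
So the condition for destructive reflection is 2 n t cos θ_r = m λ.
Snell's law: 1.0 sin 35.8° = 1.35 sin θ_r → sin θ_r = 0.433, cos θ_r = 0.901.
Minimum nonzero at m = 1: t = λ / (2 n cos θ_r) = 481 / (2 × 1.35 × 0.901) = 198 nm.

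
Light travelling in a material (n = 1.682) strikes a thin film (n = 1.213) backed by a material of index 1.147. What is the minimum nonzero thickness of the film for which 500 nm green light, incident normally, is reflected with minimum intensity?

At the upper boundary (n = 1.682 to n = 1.213) the reflected ray undergoes no phase shift.
Ray reflecting at the bottom interface goes from n = 1.213 toward n = 1.147: no phase shift.
Net: no relative phase inversion (both shifts match).
With no net inversion, destructive interference in reflection requires 2 n t = (m + ½) λ.
Minimum at m = 0: t = λ / (4 n) = 500 / (4 × 1.213) = 103 nm.

103 nm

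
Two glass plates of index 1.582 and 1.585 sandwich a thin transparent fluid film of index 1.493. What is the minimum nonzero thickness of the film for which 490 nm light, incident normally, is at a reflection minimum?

Top surface (1.582 → 1.493): reflection off a lower-index medium gives no phase shift.
Ray reflecting at the bottom interface goes from n = 1.493 toward n = 1.585: a half-wave phase shift.
The two reflections differ by half a wavelength.
With one net inversion, destructive interference in reflection requires 2 n t = m λ.
Minimum nonzero at m = 1: t = λ / (2 n) = 490 / (2 × 1.493) = 164 nm.

164 nm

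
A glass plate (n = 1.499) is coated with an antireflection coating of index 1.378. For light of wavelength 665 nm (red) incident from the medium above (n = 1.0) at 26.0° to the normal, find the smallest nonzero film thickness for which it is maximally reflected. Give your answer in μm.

0.255 μm

Ray reflecting at the top interface goes from n = 1.0 toward n = 1.378: a half-wave phase shift.
Ray reflecting at the bottom interface goes from n = 1.378 toward n = 1.499: a half-wave phase shift.
Net: no relative phase inversion (both shifts match).
So the condition for constructive reflection is 2 n t cos θ_r = m λ.
Snell's law: 1.0 sin 26.0° = 1.378 sin θ_r → sin θ_r = 0.318, cos θ_r = 0.948.
Minimum nonzero at m = 1: t = λ / (2 n cos θ_r) = 665 / (2 × 1.378 × 0.948) = 255 nm.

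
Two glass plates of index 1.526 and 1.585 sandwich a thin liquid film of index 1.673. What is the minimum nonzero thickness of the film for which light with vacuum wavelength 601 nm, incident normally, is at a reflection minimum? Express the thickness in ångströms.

At the upper boundary (n = 1.526 to n = 1.673) the reflected ray undergoes a half-wave phase shift.
Ray reflecting at the bottom interface goes from n = 1.673 toward n = 1.585: no phase shift.
Exactly one π shift → a net half-wave offset.
For weak reflection here: 2 n t = m λ.
Minimum nonzero at m = 1: t = λ / (2 n) = 601 / (2 × 1.673) = 180 nm.

1796 Å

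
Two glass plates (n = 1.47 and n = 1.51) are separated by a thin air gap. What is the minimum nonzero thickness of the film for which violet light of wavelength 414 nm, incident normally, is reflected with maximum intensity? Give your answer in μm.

0.104 μm

At the upper boundary (n = 1.47 to n = 1.0) the reflected ray undergoes no phase shift.
At the lower boundary (n = 1.0 to n = 1.51) the reflected ray undergoes a half-wave phase shift.
Exactly one π shift → a net half-wave offset.
With one net inversion, constructive interference in reflection requires 2 n t = (m + ½) λ.
Minimum at m = 0: t = λ / (4 n) = 414 / (4 × 1.0) = 104 nm.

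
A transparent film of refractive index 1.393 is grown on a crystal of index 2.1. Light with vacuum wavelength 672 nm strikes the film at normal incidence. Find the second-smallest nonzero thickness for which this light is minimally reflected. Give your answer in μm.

Ray reflecting at the top interface goes from n = 1.0 toward n = 1.393: a half-wave phase shift.
Ray reflecting at the bottom interface goes from n = 1.393 toward n = 2.1: a half-wave phase shift.
The two reflections carry the same phase change, so no net offset.
With no net inversion, destructive interference in reflection requires 2 n t = (m + ½) λ.
The second-smallest nonzero thickness corresponds to m = 1: t = (m + ½) λ / (2 n) = 1.50 × 672 / (2 × 1.393) = 362 nm.

0.362 μm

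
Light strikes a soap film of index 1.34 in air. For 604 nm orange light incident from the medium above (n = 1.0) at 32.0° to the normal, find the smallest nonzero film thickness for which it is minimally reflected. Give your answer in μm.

0.245 μm

Top surface (1.0 → 1.34): reflection off a higher-index medium gives a half-wave phase shift.
Ray reflecting at the bottom interface goes from n = 1.34 toward n = 1.0: no phase shift.
The two reflections differ by half a wavelength.
So the condition for destructive reflection is 2 n t cos θ_r = m λ.
Snell's law: 1.0 sin 32.0° = 1.34 sin θ_r → sin θ_r = 0.395, cos θ_r = 0.918.
Minimum nonzero at m = 1: t = λ / (2 n cos θ_r) = 604 / (2 × 1.34 × 0.918) = 245 nm.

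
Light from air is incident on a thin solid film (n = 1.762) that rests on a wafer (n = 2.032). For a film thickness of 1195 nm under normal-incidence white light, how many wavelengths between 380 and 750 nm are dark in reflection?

5

Top surface (1.0 → 1.762): reflection off a higher-index medium gives a half-wave phase shift.
Bottom surface (1.762 → 2.032): reflection off a higher-index medium gives a half-wave phase shift.
Zero or two π shifts → no net half-wave offset.
So the condition for destructive reflection is 2 n t = (m + ½) λ.
λ = 2 n t / (m + ½) = 4211 / (m + ½) nm.
m=5: 766 nm (IR); m=6: 648 nm (visible); m=7: 561 nm (visible); m=8: 495 nm (visible); m=9: 443 nm (visible); m=10: 401 nm (visible); m=11: 366 nm (UV).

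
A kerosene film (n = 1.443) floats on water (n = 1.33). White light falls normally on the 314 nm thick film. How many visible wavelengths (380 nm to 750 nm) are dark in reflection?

At the upper boundary (n = 1.0 to n = 1.443) the reflected ray undergoes a half-wave phase shift.
At the lower boundary (n = 1.443 to n = 1.33) the reflected ray undergoes no phase shift.
Net: one phase inversion between the two reflected rays.
So the condition for destructive reflection is 2 n t = m λ.
λ = 2 n t / m = 906 / m nm.
m=1: 906 nm (IR); m=2: 453 nm (visible); m=3: 302 nm (UV).

1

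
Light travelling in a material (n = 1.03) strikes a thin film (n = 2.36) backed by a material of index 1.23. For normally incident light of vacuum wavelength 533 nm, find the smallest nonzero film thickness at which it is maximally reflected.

56.5 nm

At the upper boundary (n = 1.03 to n = 2.36) the reflected ray undergoes a half-wave phase shift.
Ray reflecting at the bottom interface goes from n = 2.36 toward n = 1.23: no phase shift.
The two reflections differ by half a wavelength.
So the condition for constructive reflection is 2 n t = (m + ½) λ.
Minimum at m = 0: t = λ / (4 n) = 533 / (4 × 2.36) = 56.5 nm.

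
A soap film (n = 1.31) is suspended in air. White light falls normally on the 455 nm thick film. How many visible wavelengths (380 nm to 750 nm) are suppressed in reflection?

2

At the upper boundary (n = 1.0 to n = 1.31) the reflected ray undergoes a half-wave phase shift.
Bottom surface (1.31 → 1.0): reflection off a lower-index medium gives no phase shift.
Exactly one π shift → a net half-wave offset.
With one net inversion, destructive interference in reflection requires 2 n t = m λ.
λ = 2 n t / m = 1192 / m nm.
m=1: 1192 nm (IR); m=2: 596 nm (visible); m=3: 397 nm (visible); m=4: 298 nm (UV).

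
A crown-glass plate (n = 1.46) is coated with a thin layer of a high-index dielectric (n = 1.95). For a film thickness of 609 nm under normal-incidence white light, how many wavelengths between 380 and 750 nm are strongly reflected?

3

At the upper boundary (n = 1.0 to n = 1.95) the reflected ray undergoes a half-wave phase shift.
Ray reflecting at the bottom interface goes from n = 1.95 toward n = 1.46: no phase shift.
Exactly one π shift → a net half-wave offset.
So the condition for constructive reflection is 2 n t = (m + ½) λ.
λ = 2 n t / (m + ½) = 2375 / (m + ½) nm.
m=2: 950 nm (IR); m=3: 679 nm (visible); m=4: 528 nm (visible); m=5: 432 nm (visible); m=6: 365 nm (UV).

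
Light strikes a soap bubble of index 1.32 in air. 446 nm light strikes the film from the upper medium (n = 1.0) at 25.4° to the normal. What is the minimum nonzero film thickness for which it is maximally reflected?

89.3 nm

Ray reflecting at the top interface goes from n = 1.0 toward n = 1.32: a half-wave phase shift.
Bottom surface (1.32 → 1.0): reflection off a lower-index medium gives no phase shift.
Net: one phase inversion between the two reflected rays.
For bright reflection here: 2 n t cos θ_r = (m + ½) λ.
Snell's law: 1.0 sin 25.4° = 1.32 sin θ_r → sin θ_r = 0.325, cos θ_r = 0.946.
Minimum at m = 0: t = λ / (4 n cos θ_r) = 446 / (4 × 1.32 × 0.946) = 89.3 nm.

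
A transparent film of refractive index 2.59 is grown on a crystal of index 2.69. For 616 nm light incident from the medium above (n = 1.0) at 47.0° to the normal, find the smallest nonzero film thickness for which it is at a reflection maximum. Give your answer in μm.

At the upper boundary (n = 1.0 to n = 2.59) the reflected ray undergoes a half-wave phase shift.
Bottom surface (2.59 → 2.69): reflection off a higher-index medium gives a half-wave phase shift.
Zero or two π shifts → no net half-wave offset.
For bright reflection here: 2 n t cos θ_r = m λ.
Snell's law: 1.0 sin 47.0° = 2.59 sin θ_r → sin θ_r = 0.282, cos θ_r = 0.959.
Minimum nonzero at m = 1: t = λ / (2 n cos θ_r) = 616 / (2 × 2.59 × 0.959) = 124 nm.

0.124 μm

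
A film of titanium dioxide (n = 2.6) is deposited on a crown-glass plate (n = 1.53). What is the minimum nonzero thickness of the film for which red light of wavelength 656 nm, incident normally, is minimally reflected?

126 nm

Top surface (1.0 → 2.6): reflection off a higher-index medium gives a half-wave phase shift.
Bottom surface (2.6 → 1.53): reflection off a lower-index medium gives no phase shift.
Net: one phase inversion between the two reflected rays.
For minimum reflection here: 2 n t = m λ.
Minimum nonzero at m = 1: t = λ / (2 n) = 656 / (2 × 2.6) = 126 nm.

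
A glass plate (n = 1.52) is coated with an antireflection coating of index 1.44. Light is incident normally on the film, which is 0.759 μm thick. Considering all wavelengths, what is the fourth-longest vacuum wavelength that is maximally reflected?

At the upper boundary (n = 1.0 to n = 1.44) the reflected ray undergoes a half-wave phase shift.
Bottom surface (1.44 → 1.52): reflection off a higher-index medium gives a half-wave phase shift.
The two reflections carry the same phase change, so no net offset.
For strong reflection here: 2 n t = m λ.
λ = 2 n t / m. The fourth-longest wavelength is m = 4: λ = 2 × 1.44 × 759 / 4.00 = 546 nm.

546 nm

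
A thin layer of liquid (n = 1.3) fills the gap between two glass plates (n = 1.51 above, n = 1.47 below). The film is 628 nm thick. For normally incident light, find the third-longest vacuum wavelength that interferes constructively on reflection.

Top surface (1.51 → 1.3): reflection off a lower-index medium gives no phase shift.
At the lower boundary (n = 1.3 to n = 1.47) the reflected ray undergoes a half-wave phase shift.
Exactly one π shift → a net half-wave offset.
With one net inversion, constructive interference in reflection requires 2 n t = (m + ½) λ.
λ = 2 n t / (m + ½). The third-longest wavelength is m = 2: λ = 2 × 1.3 × 628 / 2.50 = 653 nm.

653 nm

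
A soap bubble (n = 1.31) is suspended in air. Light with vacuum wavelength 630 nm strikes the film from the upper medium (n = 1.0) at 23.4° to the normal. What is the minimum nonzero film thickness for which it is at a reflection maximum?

Top surface (1.0 → 1.31): reflection off a higher-index medium gives a half-wave phase shift.
At the lower boundary (n = 1.31 to n = 1.0) the reflected ray undergoes no phase shift.
Exactly one π shift → a net half-wave offset.
For bright reflection here: 2 n t cos θ_r = (m + ½) λ.
Snell's law: 1.0 sin 23.4° = 1.31 sin θ_r → sin θ_r = 0.303, cos θ_r = 0.953.
Minimum at m = 0: t = λ / (4 n cos θ_r) = 630 / (4 × 1.31 × 0.953) = 126 nm.

126 nm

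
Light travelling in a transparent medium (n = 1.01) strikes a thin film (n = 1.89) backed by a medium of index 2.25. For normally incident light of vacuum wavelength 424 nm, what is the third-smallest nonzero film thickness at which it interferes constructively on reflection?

Ray reflecting at the top interface goes from n = 1.01 toward n = 1.89: a half-wave phase shift.
Ray reflecting at the bottom interface goes from n = 1.89 toward n = 2.25: a half-wave phase shift.
The two reflections carry the same phase change, so no net offset.
So the condition for constructive reflection is 2 n t = m λ.
The third-smallest nonzero thickness corresponds to m = 3: t = m λ / (2 n) = 3.00 × 424 / (2 × 1.89) = 337 nm.

337 nm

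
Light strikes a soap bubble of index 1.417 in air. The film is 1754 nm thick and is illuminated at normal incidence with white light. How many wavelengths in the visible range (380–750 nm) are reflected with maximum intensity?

6

Top surface (1.0 → 1.417): reflection off a higher-index medium gives a half-wave phase shift.
Bottom surface (1.417 → 1.0): reflection off a lower-index medium gives no phase shift.
The two reflections differ by half a wavelength.
So the condition for constructive reflection is 2 n t = (m + ½) λ.
λ = 2 n t / (m + ½) = 4971 / (m + ½) nm.
m=6: 765 nm (IR); m=7: 663 nm (visible); m=8: 585 nm (visible); m=9: 523 nm (visible); m=10: 473 nm (visible); m=11: 432 nm (visible); m=12: 398 nm (visible); m=13: 368 nm (UV).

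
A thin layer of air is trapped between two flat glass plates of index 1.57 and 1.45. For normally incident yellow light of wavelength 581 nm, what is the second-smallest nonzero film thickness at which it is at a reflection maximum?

436 nm

Top surface (1.57 → 1.0): reflection off a lower-index medium gives no phase shift.
Bottom surface (1.0 → 1.45): reflection off a higher-index medium gives a half-wave phase shift.
Exactly one π shift → a net half-wave offset.
So the condition for constructive reflection is 2 n t = (m + ½) λ.
The second-smallest nonzero thickness corresponds to m = 1: t = (m + ½) λ / (2 n) = 1.50 × 581 / (2 × 1.0) = 436 nm.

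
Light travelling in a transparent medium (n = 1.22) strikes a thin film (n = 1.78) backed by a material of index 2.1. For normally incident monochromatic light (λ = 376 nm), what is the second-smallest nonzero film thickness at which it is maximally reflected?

211 nm

At the upper boundary (n = 1.22 to n = 1.78) the reflected ray undergoes a half-wave phase shift.
At the lower boundary (n = 1.78 to n = 2.1) the reflected ray undergoes a half-wave phase shift.
The two reflections carry the same phase change, so no net offset.
So the condition for constructive reflection is 2 n t = m λ.
The second-smallest nonzero thickness corresponds to m = 2: t = m λ / (2 n) = 2.00 × 376 / (2 × 1.78) = 211 nm.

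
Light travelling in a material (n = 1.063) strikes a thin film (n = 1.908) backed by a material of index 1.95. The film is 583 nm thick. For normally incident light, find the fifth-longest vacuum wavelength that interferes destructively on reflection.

Ray reflecting at the top interface goes from n = 1.063 toward n = 1.908: a half-wave phase shift.
At the lower boundary (n = 1.908 to n = 1.95) the reflected ray undergoes a half-wave phase shift.
Net: no relative phase inversion (both shifts match).
So the condition for destructive reflection is 2 n t = (m + ½) λ.
λ = 2 n t / (m + ½). The fifth-longest wavelength is m = 4: λ = 2 × 1.908 × 583 / 4.50 = 494 nm.

494 nm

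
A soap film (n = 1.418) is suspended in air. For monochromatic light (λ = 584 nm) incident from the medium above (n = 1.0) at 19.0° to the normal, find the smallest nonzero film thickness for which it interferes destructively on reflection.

At the upper boundary (n = 1.0 to n = 1.418) the reflected ray undergoes a half-wave phase shift.
At the lower boundary (n = 1.418 to n = 1.0) the reflected ray undergoes no phase shift.
Exactly one π shift → a net half-wave offset.
With one net inversion, destructive interference in reflection requires 2 n t cos θ_r = m λ.
Snell's law: 1.0 sin 19.0° = 1.418 sin θ_r → sin θ_r = 0.230, cos θ_r = 0.973.
Minimum nonzero at m = 1: t = λ / (2 n cos θ_r) = 584 / (2 × 1.418 × 0.973) = 212 nm.

212 nm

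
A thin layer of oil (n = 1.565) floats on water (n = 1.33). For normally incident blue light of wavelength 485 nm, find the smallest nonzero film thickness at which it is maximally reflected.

77.5 nm

At the upper boundary (n = 1.0 to n = 1.565) the reflected ray undergoes a half-wave phase shift.
Bottom surface (1.565 → 1.33): reflection off a lower-index medium gives no phase shift.
Exactly one π shift → a net half-wave offset.
So the condition for constructive reflection is 2 n t = (m + ½) λ.
Minimum at m = 0: t = λ / (4 n) = 485 / (4 × 1.565) = 77.5 nm.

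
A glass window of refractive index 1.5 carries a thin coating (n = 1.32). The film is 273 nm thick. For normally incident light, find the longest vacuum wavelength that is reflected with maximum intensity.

721 nm

Top surface (1.0 → 1.32): reflection off a higher-index medium gives a half-wave phase shift.
Ray reflecting at the bottom interface goes from n = 1.32 toward n = 1.5: a half-wave phase shift.
Zero or two π shifts → no net half-wave offset.
For strong reflection here: 2 n t = m λ.
λ = 2 n t / m. The longest wavelength is m = 1: λ = 2 × 1.32 × 273 / 1.00 = 721 nm.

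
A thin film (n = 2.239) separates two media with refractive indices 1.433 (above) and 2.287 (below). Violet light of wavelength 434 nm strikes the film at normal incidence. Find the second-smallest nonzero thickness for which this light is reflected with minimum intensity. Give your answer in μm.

0.145 μm

At the upper boundary (n = 1.433 to n = 2.239) the reflected ray undergoes a half-wave phase shift.
Ray reflecting at the bottom interface goes from n = 2.239 toward n = 2.287: a half-wave phase shift.
Zero or two π shifts → no net half-wave offset.
With no net inversion, destructive interference in reflection requires 2 n t = (m + ½) λ.
The second-smallest nonzero thickness corresponds to m = 1: t = (m + ½) λ / (2 n) = 1.50 × 434 / (2 × 2.239) = 145 nm.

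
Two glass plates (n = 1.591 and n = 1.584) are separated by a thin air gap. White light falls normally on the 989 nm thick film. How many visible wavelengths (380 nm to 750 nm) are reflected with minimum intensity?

3

Ray reflecting at the top interface goes from n = 1.591 toward n = 1.0: no phase shift.
Ray reflecting at the bottom interface goes from n = 1.0 toward n = 1.584: a half-wave phase shift.
Net: one phase inversion between the two reflected rays.
With one net inversion, destructive interference in reflection requires 2 n t = m λ.
λ = 2 n t / m = 1978 / m nm.
m=2: 989 nm (IR); m=3: 659 nm (visible); m=4: 495 nm (visible); m=5: 396 nm (visible); m=6: 330 nm (UV).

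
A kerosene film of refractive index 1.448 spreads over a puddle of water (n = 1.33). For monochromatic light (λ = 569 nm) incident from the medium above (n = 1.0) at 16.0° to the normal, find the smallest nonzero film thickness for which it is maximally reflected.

Ray reflecting at the top interface goes from n = 1.0 toward n = 1.448: a half-wave phase shift.
Bottom surface (1.448 → 1.33): reflection off a lower-index medium gives no phase shift.
Exactly one π shift → a net half-wave offset.
For bright reflection here: 2 n t cos θ_r = (m + ½) λ.
Snell's law: 1.0 sin 16.0° = 1.448 sin θ_r → sin θ_r = 0.190, cos θ_r = 0.982.
Minimum at m = 0: t = λ / (4 n cos θ_r) = 569 / (4 × 1.448 × 0.982) = 100 nm.

100 nm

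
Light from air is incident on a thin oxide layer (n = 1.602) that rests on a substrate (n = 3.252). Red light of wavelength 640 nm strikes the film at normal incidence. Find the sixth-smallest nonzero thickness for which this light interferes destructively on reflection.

Top surface (1.0 → 1.602): reflection off a higher-index medium gives a half-wave phase shift.
Bottom surface (1.602 → 3.252): reflection off a higher-index medium gives a half-wave phase shift.
Net: no relative phase inversion (both shifts match).
For dark reflection here: 2 n t = (m + ½) λ.
The sixth-smallest nonzero thickness corresponds to m = 5: t = (m + ½) λ / (2 n) = 5.50 × 640 / (2 × 1.602) = 1099 nm.

1099 nm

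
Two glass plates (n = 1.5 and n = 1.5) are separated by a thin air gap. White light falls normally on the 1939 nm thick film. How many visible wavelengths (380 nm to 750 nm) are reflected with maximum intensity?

Ray reflecting at the top interface goes from n = 1.5 toward n = 1.0: no phase shift.
Bottom surface (1.0 → 1.5): reflection off a higher-index medium gives a half-wave phase shift.
Exactly one π shift → a net half-wave offset.
With one net inversion, constructive interference in reflection requires 2 n t = (m + ½) λ.
λ = 2 n t / (m + ½) = 3878 / (m + ½) nm.
m=4: 862 nm (IR); m=5: 705 nm (visible); m=6: 597 nm (visible); m=7: 517 nm (visible); m=8: 456 nm (visible); m=9: 408 nm (visible); m=10: 369 nm (UV).

5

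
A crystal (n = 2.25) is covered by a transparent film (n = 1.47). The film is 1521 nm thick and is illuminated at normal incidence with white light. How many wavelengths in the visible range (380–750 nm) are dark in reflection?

6

Top surface (1.0 → 1.47): reflection off a higher-index medium gives a half-wave phase shift.
At the lower boundary (n = 1.47 to n = 2.25) the reflected ray undergoes a half-wave phase shift.
Net: no relative phase inversion (both shifts match).
So the condition for destructive reflection is 2 n t = (m + ½) λ.
λ = 2 n t / (m + ½) = 4472 / (m + ½) nm.
m=5: 813 nm (IR); m=6: 688 nm (visible); m=7: 596 nm (visible); m=8: 526 nm (visible); m=9: 471 nm (visible); m=10: 426 nm (visible); m=11: 389 nm (visible); m=12: 358 nm (UV).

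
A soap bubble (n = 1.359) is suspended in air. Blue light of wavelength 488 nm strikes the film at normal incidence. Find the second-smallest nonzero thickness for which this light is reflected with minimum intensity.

359 nm

At the upper boundary (n = 1.0 to n = 1.359) the reflected ray undergoes a half-wave phase shift.
Bottom surface (1.359 → 1.0): reflection off a lower-index medium gives no phase shift.
The two reflections differ by half a wavelength.
For weak reflection here: 2 n t = m λ.
The second-smallest nonzero thickness corresponds to m = 2: t = m λ / (2 n) = 2.00 × 488 / (2 × 1.359) = 359 nm.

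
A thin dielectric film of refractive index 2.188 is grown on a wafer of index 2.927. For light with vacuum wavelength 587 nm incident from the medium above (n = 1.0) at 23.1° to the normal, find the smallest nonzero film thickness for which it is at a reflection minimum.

68.2 nm

At the upper boundary (n = 1.0 to n = 2.188) the reflected ray undergoes a half-wave phase shift.
At the lower boundary (n = 2.188 to n = 2.927) the reflected ray undergoes a half-wave phase shift.
Net: no relative phase inversion (both shifts match).
For dark reflection here: 2 n t cos θ_r = (m + ½) λ.
Snell's law: 1.0 sin 23.1° = 2.188 sin θ_r → sin θ_r = 0.179, cos θ_r = 0.984.
Minimum at m = 0: t = λ / (4 n cos θ_r) = 587 / (4 × 2.188 × 0.984) = 68.2 nm.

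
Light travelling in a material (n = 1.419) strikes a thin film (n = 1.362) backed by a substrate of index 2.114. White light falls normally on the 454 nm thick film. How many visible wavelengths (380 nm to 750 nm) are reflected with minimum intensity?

Top surface (1.419 → 1.362): reflection off a lower-index medium gives no phase shift.
At the lower boundary (n = 1.362 to n = 2.114) the reflected ray undergoes a half-wave phase shift.
The two reflections differ by half a wavelength.
So the condition for destructive reflection is 2 n t = m λ.
λ = 2 n t / m = 1237 / m nm.
m=1: 1237 nm (IR); m=2: 618 nm (visible); m=3: 412 nm (visible); m=4: 309 nm (UV).

2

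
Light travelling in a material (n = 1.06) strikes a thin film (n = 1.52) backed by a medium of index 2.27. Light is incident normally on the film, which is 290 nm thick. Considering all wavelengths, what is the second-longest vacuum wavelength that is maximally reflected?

Ray reflecting at the top interface goes from n = 1.06 toward n = 1.52: a half-wave phase shift.
At the lower boundary (n = 1.52 to n = 2.27) the reflected ray undergoes a half-wave phase shift.
Zero or two π shifts → no net half-wave offset.
For maximum reflection here: 2 n t = m λ.
λ = 2 n t / m. The second-longest wavelength is m = 2: λ = 2 × 1.52 × 290 / 2.00 = 441 nm.

441 nm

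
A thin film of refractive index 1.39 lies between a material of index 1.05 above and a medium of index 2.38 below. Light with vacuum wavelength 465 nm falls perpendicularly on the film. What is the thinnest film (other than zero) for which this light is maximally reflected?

Top surface (1.05 → 1.39): reflection off a higher-index medium gives a half-wave phase shift.
Ray reflecting at the bottom interface goes from n = 1.39 toward n = 2.38: a half-wave phase shift.
The two reflections carry the same phase change, so no net offset.
So the condition for constructive reflection is 2 n t = m λ.
Minimum nonzero at m = 1: t = λ / (2 n) = 465 / (2 × 1.39) = 167 nm.

167 nm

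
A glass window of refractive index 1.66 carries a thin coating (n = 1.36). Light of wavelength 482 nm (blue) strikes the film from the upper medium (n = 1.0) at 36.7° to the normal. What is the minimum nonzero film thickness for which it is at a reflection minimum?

98.6 nm

Top surface (1.0 → 1.36): reflection off a higher-index medium gives a half-wave phase shift.
Bottom surface (1.36 → 1.66): reflection off a higher-index medium gives a half-wave phase shift.
Net: no relative phase inversion (both shifts match).
So the condition for destructive reflection is 2 n t cos θ_r = (m + ½) λ.
Snell's law: 1.0 sin 36.7° = 1.36 sin θ_r → sin θ_r = 0.439, cos θ_r = 0.898.
Minimum at m = 0: t = λ / (4 n cos θ_r) = 482 / (4 × 1.36 × 0.898) = 98.6 nm.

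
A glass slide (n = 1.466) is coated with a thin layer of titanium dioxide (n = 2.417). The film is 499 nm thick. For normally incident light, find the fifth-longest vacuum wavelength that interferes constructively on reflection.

536 nm

At the upper boundary (n = 1.0 to n = 2.417) the reflected ray undergoes a half-wave phase shift.
Ray reflecting at the bottom interface goes from n = 2.417 toward n = 1.466: no phase shift.
Exactly one π shift → a net half-wave offset.
So the condition for constructive reflection is 2 n t = (m + ½) λ.
λ = 2 n t / (m + ½). The fifth-longest wavelength is m = 4: λ = 2 × 2.417 × 499 / 4.50 = 536 nm.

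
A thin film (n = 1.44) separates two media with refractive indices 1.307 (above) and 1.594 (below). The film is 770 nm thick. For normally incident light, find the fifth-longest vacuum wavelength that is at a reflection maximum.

At the upper boundary (n = 1.307 to n = 1.44) the reflected ray undergoes a half-wave phase shift.
Bottom surface (1.44 → 1.594): reflection off a higher-index medium gives a half-wave phase shift.
The two reflections carry the same phase change, so no net offset.
For strong reflection here: 2 n t = m λ.
λ = 2 n t / m. The fifth-longest wavelength is m = 5: λ = 2 × 1.44 × 770 / 5.00 = 444 nm.

444 nm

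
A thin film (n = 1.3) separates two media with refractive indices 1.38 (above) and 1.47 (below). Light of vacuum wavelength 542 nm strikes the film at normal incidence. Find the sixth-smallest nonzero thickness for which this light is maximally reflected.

Ray reflecting at the top interface goes from n = 1.38 toward n = 1.3: no phase shift.
Ray reflecting at the bottom interface goes from n = 1.3 toward n = 1.47: a half-wave phase shift.
Exactly one π shift → a net half-wave offset.
For bright reflection here: 2 n t = (m + ½) λ.
The sixth-smallest nonzero thickness corresponds to m = 5: t = (m + ½) λ / (2 n) = 5.50 × 542 / (2 × 1.3) = 1147 nm.

1147 nm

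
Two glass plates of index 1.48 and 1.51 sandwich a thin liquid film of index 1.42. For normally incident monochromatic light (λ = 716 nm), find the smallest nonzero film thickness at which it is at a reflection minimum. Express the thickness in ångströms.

2521 Å

At the upper boundary (n = 1.48 to n = 1.42) the reflected ray undergoes no phase shift.
At the lower boundary (n = 1.42 to n = 1.51) the reflected ray undergoes a half-wave phase shift.
The two reflections differ by half a wavelength.
So the condition for destructive reflection is 2 n t = m λ.
Minimum nonzero at m = 1: t = λ / (2 n) = 716 / (2 × 1.42) = 252 nm.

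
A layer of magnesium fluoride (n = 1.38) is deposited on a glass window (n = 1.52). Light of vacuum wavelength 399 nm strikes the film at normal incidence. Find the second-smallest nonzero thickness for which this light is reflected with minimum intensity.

217 nm

At the upper boundary (n = 1.0 to n = 1.38) the reflected ray undergoes a half-wave phase shift.
Ray reflecting at the bottom interface goes from n = 1.38 toward n = 1.52: a half-wave phase shift.
The two reflections carry the same phase change, so no net offset.
For dark reflection here: 2 n t = (m + ½) λ.
The second-smallest nonzero thickness corresponds to m = 1: t = (m + ½) λ / (2 n) = 1.50 × 399 / (2 × 1.38) = 217 nm.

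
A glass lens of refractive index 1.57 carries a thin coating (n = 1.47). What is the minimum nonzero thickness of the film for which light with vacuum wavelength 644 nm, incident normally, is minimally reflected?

110 nm

Top surface (1.0 → 1.47): reflection off a higher-index medium gives a half-wave phase shift.
At the lower boundary (n = 1.47 to n = 1.57) the reflected ray undergoes a half-wave phase shift.
Zero or two π shifts → no net half-wave offset.
For minimum reflection here: 2 n t = (m + ½) λ.
Minimum at m = 0: t = λ / (4 n) = 644 / (4 × 1.47) = 110 nm.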